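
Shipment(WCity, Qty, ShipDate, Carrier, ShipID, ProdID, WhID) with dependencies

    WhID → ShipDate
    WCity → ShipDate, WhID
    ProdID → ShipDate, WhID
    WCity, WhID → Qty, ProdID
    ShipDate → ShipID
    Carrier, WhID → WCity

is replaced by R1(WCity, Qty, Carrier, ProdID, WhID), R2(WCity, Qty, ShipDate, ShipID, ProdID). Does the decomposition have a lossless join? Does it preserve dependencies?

lossless but not dependency-preserving

Lossless test: (WCity, Qty, ProdID)⁺ = {WCity, Qty, ShipDate, ShipID, ProdID, WhID}, which contains all of one fragment — lossless.
Dependency preservation: the restricted closure of {WhID} across the fragments never reaches {ShipDate}, so WhID → ShipDate cannot be enforced without a join — not preserved.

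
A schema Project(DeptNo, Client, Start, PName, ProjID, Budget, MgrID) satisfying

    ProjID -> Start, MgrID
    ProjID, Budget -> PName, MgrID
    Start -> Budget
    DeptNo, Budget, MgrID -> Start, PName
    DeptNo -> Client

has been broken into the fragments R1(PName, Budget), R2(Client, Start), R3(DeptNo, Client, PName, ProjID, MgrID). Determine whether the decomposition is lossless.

Chase test. Columns are DeptNo, Client, Start, PName, ProjID, Budget, MgrID; row i has aⱼ where attribute j ∈ Ri, else bᵢⱼ.
Initial tableau (one row per fragment):
  row 1: b11 b12 b13 a4 b15 a6 b17
  row 2: b21 a2 a3 b24 b25 b26 b27
  row 3: a1 a2 b33 a4 a5 b36 a7
No row becomes fully distinguished — the join is lossy.

No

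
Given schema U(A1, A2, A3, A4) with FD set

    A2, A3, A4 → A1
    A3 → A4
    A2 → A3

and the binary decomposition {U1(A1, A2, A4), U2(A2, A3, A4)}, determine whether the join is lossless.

Common attributes: U1 ∩ U2 = {A2, A4}.
Closure of {A2, A4}: A2 → A3 applies, adding A3; A2, A3, A4 → A1 applies, adding A1. So (A2, A4)⁺ = {A1, A2, A3, A4}.
This closure contains every attribute of U1, so U1 ∩ U2 → U1. The join is lossless.

Yes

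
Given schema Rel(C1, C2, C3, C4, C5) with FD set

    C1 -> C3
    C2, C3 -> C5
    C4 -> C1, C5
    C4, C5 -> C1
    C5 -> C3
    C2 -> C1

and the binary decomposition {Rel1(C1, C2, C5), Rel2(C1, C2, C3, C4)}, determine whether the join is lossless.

Common attributes: Rel1 ∩ Rel2 = {C1, C2}.
Closure of {C1, C2}: C1 → C3 applies, adding C3; C2, C3 → C5 applies, adding C5. So (C1, C2)⁺ = {C1, C2, C3, C5}.
This closure contains every attribute of Rel1, so Rel1 ∩ Rel2 → Rel1. The join is lossless.

Yes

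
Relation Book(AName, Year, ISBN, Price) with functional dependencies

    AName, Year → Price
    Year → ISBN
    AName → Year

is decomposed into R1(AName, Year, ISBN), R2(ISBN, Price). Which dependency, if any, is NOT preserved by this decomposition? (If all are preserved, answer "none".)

Check AName, Year → Price: no single fragment contains all of {AName, Year, Price}, and the restricted closure of {AName, Year} across the fragments never reaches {Price}.
Year → ISBN is preserved.
AName → Year is preserved.

AName, Year → Price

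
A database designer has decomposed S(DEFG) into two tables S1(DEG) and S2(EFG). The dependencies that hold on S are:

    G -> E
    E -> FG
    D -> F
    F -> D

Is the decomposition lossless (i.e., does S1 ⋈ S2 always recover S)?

Common attributes: S1 ∩ S2 = {EG}.
Closure of {EG}: E → FG applies, adding F; F → D applies, adding D. So (EG)⁺ = {DEFG}.
This closure contains every attribute of S1, so S1 ∩ S2 → S1. The join is lossless.

Yes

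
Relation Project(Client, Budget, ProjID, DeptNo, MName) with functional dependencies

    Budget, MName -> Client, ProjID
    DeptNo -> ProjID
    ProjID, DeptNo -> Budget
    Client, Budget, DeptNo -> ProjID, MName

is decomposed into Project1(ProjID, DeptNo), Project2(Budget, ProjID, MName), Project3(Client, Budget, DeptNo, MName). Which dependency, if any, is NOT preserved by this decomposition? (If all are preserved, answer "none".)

none

Budget, MName → Client, ProjID: restricted closure across fragments reaches Client, ProjID.
DeptNo → ProjID lies within Project1.
ProjID, DeptNo → Budget: restricted closure across fragments reaches Budget.
Client, Budget, DeptNo → ProjID, MName: restricted closure across fragments reaches ProjID, MName.
Every dependency is enforceable on the fragments, so the decomposition is dependency-preserving.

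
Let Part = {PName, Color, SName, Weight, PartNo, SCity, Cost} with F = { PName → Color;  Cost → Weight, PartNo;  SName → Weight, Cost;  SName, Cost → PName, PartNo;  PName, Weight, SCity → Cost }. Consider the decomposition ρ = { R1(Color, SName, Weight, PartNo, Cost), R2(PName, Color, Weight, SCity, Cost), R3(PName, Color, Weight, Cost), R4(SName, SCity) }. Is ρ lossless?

Chase test. Columns are PName, Color, SName, Weight, PartNo, SCity, Cost; row i has aⱼ where attribute j ∈ Ri, else bᵢⱼ.
Initial tableau (one row per fragment):
  row 1: b11 a2 a3 a4 a5 b16 a7
  row 2: a1 a2 b23 a4 b25 a6 a7
  row 3: a1 a2 b33 a4 b35 b36 a7
  row 4: b41 b42 a3 b44 b45 a6 b47
Rows 1 and 2 agree on Cost; apply Cost→Weight, PartNo and equate their Weight, PartNo entries.
Rows 1 and 3 agree on Cost; apply Cost→Weight, PartNo and equate their Weight, PartNo entries.
Rows 1 and 4 agree on SName; apply SName→Weight, Cost and equate their Weight, Cost entries.
Rows 1 and 4 agree on SName, Cost; apply SName, Cost→PName, PartNo and equate their PName, PartNo entries.
Rows 1 and 4 agree on PName; apply PName→Color and equate their Color entries.
No row becomes fully distinguished — the join is lossy.

No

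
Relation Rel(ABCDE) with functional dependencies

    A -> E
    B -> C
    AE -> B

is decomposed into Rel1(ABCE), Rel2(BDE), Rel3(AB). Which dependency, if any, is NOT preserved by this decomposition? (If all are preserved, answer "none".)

none

A → E lies within Rel1.
B → C lies within Rel1.
AE → B lies within Rel1.
Every dependency is enforceable on the fragments, so the decomposition is dependency-preserving.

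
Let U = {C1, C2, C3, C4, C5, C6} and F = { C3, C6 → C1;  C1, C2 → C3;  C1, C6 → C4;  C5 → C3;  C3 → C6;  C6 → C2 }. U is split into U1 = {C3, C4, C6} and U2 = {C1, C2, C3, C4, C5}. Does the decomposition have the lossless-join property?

Common attributes: U1 ∩ U2 = {C3, C4}.
Closure of {C3, C4}: C3 → C6 applies, adding C6; C6 → C2 applies, adding C2; C3, C6 → C1 applies, adding C1. So (C3, C4)⁺ = {C1, C2, C3, C4, C6}.
This closure contains every attribute of U1, so U1 ∩ U2 → U1. The join is lossless.

Yes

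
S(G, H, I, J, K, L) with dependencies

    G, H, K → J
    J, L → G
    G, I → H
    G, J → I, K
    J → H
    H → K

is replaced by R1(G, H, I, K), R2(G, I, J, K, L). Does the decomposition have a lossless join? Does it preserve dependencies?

lossless but not dependency-preserving

Lossless test: (G, I, K)⁺ = {G, H, I, J, K}, which contains all of one fragment — lossless.
Dependency preservation: the restricted closure of {J} across the fragments never reaches {H}, so J → H cannot be enforced without a join — not preserved.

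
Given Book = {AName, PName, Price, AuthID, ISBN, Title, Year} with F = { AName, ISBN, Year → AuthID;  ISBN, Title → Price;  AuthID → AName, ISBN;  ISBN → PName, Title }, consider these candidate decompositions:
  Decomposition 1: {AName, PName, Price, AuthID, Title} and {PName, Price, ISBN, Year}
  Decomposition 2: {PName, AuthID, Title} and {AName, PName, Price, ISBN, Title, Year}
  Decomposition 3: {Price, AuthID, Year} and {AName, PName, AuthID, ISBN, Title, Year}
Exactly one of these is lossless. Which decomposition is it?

Decomposition 3

Decomposition 1: common = {PName, Price}, closure = {PName, Price} → lossy.
Decomposition 2: common = {PName, Title}, closure = {PName, Title} → lossy.
Decomposition 3: common = {AuthID, Year}, closure = {AName, PName, Price, AuthID, ISBN, Title, Year} → lossless.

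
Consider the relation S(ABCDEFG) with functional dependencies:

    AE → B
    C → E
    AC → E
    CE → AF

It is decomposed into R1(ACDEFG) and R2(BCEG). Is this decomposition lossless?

Common attributes: R1 ∩ R2 = {CEG}.
Closure of {CEG}: CE → AF applies, adding AF; AE → B applies, adding B. So (CEG)⁺ = {ABCEFG}.
This closure contains every attribute of R2, so R1 ∩ R2 → R2. The join is lossless.

Yes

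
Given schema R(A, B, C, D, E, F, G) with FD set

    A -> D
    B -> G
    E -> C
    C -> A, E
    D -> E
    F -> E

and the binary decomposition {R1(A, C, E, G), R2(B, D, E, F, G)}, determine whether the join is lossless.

Common attributes: R1 ∩ R2 = {E, G}.
Closure of {E, G}: E → C applies, adding C; C → A, E applies, adding A; A → D applies, adding D. So (E, G)⁺ = {A, C, D, E, G}.
This closure contains every attribute of R1, so R1 ∩ R2 → R1. The join is lossless.

Yes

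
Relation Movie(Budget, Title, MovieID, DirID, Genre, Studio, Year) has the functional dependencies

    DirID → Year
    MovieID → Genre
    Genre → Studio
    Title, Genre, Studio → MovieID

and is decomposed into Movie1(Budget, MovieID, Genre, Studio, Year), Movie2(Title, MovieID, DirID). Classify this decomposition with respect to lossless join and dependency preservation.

lossy and not dependency-preserving

Lossless test: (MovieID)⁺ = {MovieID, Genre, Studio}, which is a superkey of neither fragment — lossy.
Dependency preservation: the restricted closure of {DirID} across the fragments never reaches {Year}, so DirID → Year cannot be enforced without a join — not preserved.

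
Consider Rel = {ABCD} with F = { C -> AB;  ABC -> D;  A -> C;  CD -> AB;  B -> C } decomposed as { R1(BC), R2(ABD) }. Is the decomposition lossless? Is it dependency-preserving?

lossless and dependency-preserving

Lossless test: (B)⁺ = {ABCD}, which contains all of one fragment — lossless.
Dependency preservation: C → AB; ABC → D; A → C; CD → AB are not contained in any single fragment, but the restricted closure of each left-hand side across the fragments still reaches the right-hand side; the remaining FDs each lie inside some fragment. All dependencies are preserved.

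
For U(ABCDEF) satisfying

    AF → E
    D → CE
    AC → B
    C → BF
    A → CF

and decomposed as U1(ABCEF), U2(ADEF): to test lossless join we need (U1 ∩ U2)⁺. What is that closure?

U1 ∩ U2 = {AEF}.
A → CF applies, adding C
AC → B applies, adding B
Closure: {ABCEF}.

ABCEF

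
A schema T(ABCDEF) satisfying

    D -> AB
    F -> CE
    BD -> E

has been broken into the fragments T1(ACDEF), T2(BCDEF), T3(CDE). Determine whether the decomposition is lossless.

Chase test. Columns are ABCDEF; row i has aⱼ where attribute j ∈ Ti, else bᵢⱼ.
Initial tableau (one row per fragment):
  row 1: a1 b12 a3 a4 a5 a6
  row 2: b21 a2 a3 a4 a5 a6
  row 3: b31 b32 a3 a4 a5 b36
Rows 1 and 2 agree on D; apply D→AB and equate their AB entries.
Rows 1 and 3 agree on D; apply D→AB and equate their AB entries.
Row 1 is now all distinguished symbols — the join is lossless.

Yes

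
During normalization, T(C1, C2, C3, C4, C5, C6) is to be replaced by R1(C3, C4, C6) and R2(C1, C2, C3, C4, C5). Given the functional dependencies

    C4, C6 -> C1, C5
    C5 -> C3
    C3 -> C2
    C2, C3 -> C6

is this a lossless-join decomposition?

Common attributes: R1 ∩ R2 = {C3, C4}.
Closure of {C3, C4}: C3 → C2 applies, adding C2; C2, C3 → C6 applies, adding C6; C4, C6 → C1, C5 applies, adding C1, C5. So (C3, C4)⁺ = {C1, C2, C3, C4, C5, C6}.
This closure contains every attribute of R1, so R1 ∩ R2 → R1. The join is lossless.

Yes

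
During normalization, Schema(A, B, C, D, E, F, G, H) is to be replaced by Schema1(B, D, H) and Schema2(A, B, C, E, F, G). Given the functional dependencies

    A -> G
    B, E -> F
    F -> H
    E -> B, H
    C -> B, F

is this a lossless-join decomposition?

Common attributes: Schema1 ∩ Schema2 = {B}.
No dependency enlarges {B}, so (B)⁺ = {B}.
The closure contains neither all of Schema1 = {B, D, H} nor all of Schema2 = {A, B, C, E, F, G}, so the common attributes are not a superkey of either fragment. The join is lossy.

No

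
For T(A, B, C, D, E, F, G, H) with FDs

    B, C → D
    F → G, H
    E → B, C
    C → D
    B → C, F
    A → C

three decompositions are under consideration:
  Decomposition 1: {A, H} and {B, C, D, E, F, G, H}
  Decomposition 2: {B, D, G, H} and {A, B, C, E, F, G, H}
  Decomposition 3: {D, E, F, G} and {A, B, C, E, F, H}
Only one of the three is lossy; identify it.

Decomposition 1

Decomposition 1: common = {H}, closure = {H} → lossy.
Decomposition 2: common = {B, G, H}, closure = {B, C, D, F, G, H} → lossless.
Decomposition 3: common = {E, F}, closure = {B, C, D, E, F, G, H} → lossless.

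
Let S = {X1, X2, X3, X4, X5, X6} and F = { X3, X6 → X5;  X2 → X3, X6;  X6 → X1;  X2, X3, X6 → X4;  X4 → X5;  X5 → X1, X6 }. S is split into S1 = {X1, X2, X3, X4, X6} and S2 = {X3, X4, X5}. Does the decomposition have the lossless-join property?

Common attributes: S1 ∩ S2 = {X3, X4}.
Closure of {X3, X4}: X4 → X5 applies, adding X5; X5 → X1, X6 applies, adding X1, X6. So (X3, X4)⁺ = {X1, X3, X4, X5, X6}.
This closure contains every attribute of S2, so S1 ∩ S2 → S2. The join is lossless.

Yes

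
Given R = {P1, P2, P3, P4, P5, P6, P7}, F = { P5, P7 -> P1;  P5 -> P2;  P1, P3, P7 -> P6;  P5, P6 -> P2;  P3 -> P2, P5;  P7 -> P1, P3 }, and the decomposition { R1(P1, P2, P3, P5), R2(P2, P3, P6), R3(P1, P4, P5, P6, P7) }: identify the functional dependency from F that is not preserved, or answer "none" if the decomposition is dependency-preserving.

Check P7 → P1, P3: no single fragment contains all of {P1, P3, P7}, and the restricted closure of {P7} across the fragments never reaches {P1, P3}.
P5, P7 → P1 is preserved.
P5 → P2 is preserved.
P1, P3, P7 → P6 is preserved.
P5, P6 → P2 is preserved.
P3 → P2, P5 is preserved.

P7 -> P1, P3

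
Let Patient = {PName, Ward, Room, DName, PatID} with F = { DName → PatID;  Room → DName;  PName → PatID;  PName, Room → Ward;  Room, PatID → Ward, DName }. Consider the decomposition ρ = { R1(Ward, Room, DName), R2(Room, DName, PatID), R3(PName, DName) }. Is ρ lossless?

No

Chase test. Columns are PName, Ward, Room, DName, PatID; row i has aⱼ where attribute j ∈ Ri, else bᵢⱼ.
Initial tableau (one row per fragment):
  row 1: b11 a2 a3 a4 b15
  row 2: b21 b22 a3 a4 a5
  row 3: a1 b32 b33 a4 b35
Rows 1 and 2 agree on DName; apply DName→PatID and equate their PatID entries.
Rows 1 and 3 agree on DName; apply DName→PatID and equate their PatID entries.
Rows 1 and 2 agree on Room, PatID; apply Room, PatID→Ward, DName and equate their Ward, DName entries.
No row becomes fully distinguished — the join is lossy.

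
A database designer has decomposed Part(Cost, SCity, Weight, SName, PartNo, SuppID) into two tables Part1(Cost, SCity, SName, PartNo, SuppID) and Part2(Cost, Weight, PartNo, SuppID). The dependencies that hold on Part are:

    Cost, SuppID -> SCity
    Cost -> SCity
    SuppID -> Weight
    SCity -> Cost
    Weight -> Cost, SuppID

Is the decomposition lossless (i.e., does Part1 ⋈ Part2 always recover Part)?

Yes

Common attributes: Part1 ∩ Part2 = {Cost, PartNo, SuppID}.
Closure of {Cost, PartNo, SuppID}: Cost, SuppID → SCity applies, adding SCity; SuppID → Weight applies, adding Weight. So (Cost, PartNo, SuppID)⁺ = {Cost, SCity, Weight, PartNo, SuppID}.
This closure contains every attribute of Part2, so Part1 ∩ Part2 → Part2. The join is lossless.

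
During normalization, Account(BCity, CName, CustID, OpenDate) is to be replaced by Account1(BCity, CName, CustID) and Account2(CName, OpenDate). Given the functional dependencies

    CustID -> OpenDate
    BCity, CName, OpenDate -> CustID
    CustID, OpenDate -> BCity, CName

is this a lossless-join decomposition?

No

Common attributes: Account1 ∩ Account2 = {CName}.
No dependency enlarges {CName}, so (CName)⁺ = {CName}.
The closure contains neither all of Account1 = {BCity, CName, CustID} nor all of Account2 = {CName, OpenDate}, so the common attributes are not a superkey of either fragment. The join is lossy.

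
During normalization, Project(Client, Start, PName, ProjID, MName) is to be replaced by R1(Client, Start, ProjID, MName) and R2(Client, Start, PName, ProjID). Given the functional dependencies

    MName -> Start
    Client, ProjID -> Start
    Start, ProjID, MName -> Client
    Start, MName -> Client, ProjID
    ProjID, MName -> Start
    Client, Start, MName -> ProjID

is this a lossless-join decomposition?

No

Common attributes: R1 ∩ R2 = {Client, Start, ProjID}.
No dependency enlarges {Client, Start, ProjID}, so (Client, Start, ProjID)⁺ = {Client, Start, ProjID}.
The closure contains neither all of R1 = {Client, Start, ProjID, MName} nor all of R2 = {Client, Start, PName, ProjID}, so the common attributes are not a superkey of either fragment. The join is lossy.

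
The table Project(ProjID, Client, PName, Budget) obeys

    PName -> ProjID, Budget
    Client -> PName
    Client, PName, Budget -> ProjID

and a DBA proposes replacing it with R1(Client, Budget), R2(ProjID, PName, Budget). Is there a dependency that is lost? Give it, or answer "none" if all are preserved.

Client -> PName

Check Client → PName: no single fragment contains all of {Client, PName}, and the restricted closure of {Client} across the fragments never reaches {PName}.
PName → ProjID, Budget is preserved.
Client, PName, Budget → ProjID is preserved.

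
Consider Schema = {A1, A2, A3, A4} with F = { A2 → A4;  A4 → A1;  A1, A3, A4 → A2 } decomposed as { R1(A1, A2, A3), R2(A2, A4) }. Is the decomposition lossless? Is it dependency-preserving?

Lossless test: (A2)⁺ = {A1, A2, A4}, which contains all of one fragment — lossless.
Dependency preservation: the restricted closure of {A4} across the fragments never reaches {A1}, so A4 → A1 cannot be enforced without a join — not preserved.

lossless but not dependency-preserving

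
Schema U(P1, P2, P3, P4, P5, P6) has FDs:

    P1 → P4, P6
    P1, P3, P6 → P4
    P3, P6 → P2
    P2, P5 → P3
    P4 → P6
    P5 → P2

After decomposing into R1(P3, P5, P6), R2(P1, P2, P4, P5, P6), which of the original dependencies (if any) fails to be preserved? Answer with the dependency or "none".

Check P3, P6 → P2: no single fragment contains all of {P2, P3, P6}, and the restricted closure of {P3, P6} across the fragments never reaches {P2}.
P1 → P4, P6 is preserved.
P1, P3, P6 → P4 is preserved.
P2, P5 → P3 is preserved.
P4 → P6 is preserved.
P5 → P2 is preserved.

P3, P6 → P2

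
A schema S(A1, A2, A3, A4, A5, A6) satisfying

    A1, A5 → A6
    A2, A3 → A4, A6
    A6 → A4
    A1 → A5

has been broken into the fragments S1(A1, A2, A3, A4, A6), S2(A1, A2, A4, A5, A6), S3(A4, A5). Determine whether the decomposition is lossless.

Yes

Chase test. Columns are A1, A2, A3, A4, A5, A6; row i has aⱼ where attribute j ∈ Si, else bᵢⱼ.
Initial tableau (one row per fragment):
  row 1: a1 a2 a3 a4 b15 a6
  row 2: a1 a2 b23 a4 a5 a6
  row 3: b31 b32 b33 a4 a5 b36
Rows 1 and 2 agree on A1; apply A1→A5 and equate their A5 entries.
Row 1 is now all distinguished symbols — the join is lossless.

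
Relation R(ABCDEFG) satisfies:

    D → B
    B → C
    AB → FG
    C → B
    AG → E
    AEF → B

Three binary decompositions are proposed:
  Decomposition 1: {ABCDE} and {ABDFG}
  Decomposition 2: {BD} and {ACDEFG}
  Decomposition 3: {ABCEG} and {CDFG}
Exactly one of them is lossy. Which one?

Decomposition 1: common = {ABD}, closure = {ABCDEFG} → lossless.
Decomposition 2: common = {D}, closure = {BCD} → lossless.
Decomposition 3: common = {CG}, closure = {BCG} → lossy.

Decomposition 3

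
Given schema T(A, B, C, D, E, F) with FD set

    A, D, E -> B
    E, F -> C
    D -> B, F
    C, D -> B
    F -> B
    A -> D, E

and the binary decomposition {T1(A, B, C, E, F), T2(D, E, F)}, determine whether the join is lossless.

Common attributes: T1 ∩ T2 = {E, F}.
Closure of {E, F}: E, F → C applies, adding C; F → B applies, adding B. So (E, F)⁺ = {B, C, E, F}.
The closure contains neither all of T1 = {A, B, C, E, F} nor all of T2 = {D, E, F}, so the common attributes are not a superkey of either fragment. The join is lossy.

No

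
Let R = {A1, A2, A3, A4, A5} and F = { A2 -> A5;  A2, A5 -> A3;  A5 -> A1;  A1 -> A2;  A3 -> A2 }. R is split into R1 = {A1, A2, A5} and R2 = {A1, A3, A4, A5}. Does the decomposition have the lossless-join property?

Yes

Common attributes: R1 ∩ R2 = {A1, A5}.
Closure of {A1, A5}: A1 → A2 applies, adding A2; A2, A5 → A3 applies, adding A3. So (A1, A5)⁺ = {A1, A2, A3, A5}.
This closure contains every attribute of R1, so R1 ∩ R2 → R1. The join is lossless.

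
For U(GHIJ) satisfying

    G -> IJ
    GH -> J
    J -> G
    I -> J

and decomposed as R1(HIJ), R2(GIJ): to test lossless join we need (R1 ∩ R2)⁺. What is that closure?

R1 ∩ R2 = {IJ}.
J → G applies, adding G
Closure: {GIJ}.

GIJ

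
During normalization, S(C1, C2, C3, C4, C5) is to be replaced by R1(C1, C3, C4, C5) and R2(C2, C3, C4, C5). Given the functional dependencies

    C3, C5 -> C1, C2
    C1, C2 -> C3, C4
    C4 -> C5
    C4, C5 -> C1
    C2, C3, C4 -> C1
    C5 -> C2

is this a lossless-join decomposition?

Yes

Common attributes: R1 ∩ R2 = {C3, C4, C5}.
Closure of {C3, C4, C5}: C3, C5 → C1, C2 applies, adding C1, C2. So (C3, C4, C5)⁺ = {C1, C2, C3, C4, C5}.
This closure contains every attribute of R1, so R1 ∩ R2 → R1. The join is lossless.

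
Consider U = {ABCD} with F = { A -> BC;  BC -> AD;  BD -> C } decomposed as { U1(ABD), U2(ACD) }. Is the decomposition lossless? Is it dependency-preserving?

Lossless test: (AD)⁺ = {ABCD}, which contains all of one fragment — lossless.
Dependency preservation: the restricted closure of {BC} across the fragments never reaches {AD}, so BC → AD cannot be enforced without a join — not preserved.

lossless but not dependency-preserving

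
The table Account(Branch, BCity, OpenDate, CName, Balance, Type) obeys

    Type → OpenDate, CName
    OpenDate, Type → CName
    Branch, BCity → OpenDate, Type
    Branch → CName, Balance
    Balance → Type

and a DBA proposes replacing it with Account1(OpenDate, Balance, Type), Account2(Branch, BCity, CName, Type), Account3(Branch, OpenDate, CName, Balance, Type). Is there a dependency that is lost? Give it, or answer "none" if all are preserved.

none

Type → OpenDate, CName lies within Account3.
OpenDate, Type → CName lies within Account3.
Branch, BCity → OpenDate, Type: restricted closure across fragments reaches OpenDate, Type.
Branch → CName, Balance lies within Account3.
Balance → Type lies within Account1.
Every dependency is enforceable on the fragments, so the decomposition is dependency-preserving.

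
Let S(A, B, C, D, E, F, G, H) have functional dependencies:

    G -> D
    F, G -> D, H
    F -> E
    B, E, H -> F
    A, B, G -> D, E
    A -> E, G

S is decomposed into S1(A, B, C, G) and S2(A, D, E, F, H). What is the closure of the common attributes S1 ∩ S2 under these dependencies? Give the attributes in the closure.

A, D, E, G

S1 ∩ S2 = {A}.
A → E, G applies, adding E, G
G → D applies, adding D
Closure: {A, D, E, G}.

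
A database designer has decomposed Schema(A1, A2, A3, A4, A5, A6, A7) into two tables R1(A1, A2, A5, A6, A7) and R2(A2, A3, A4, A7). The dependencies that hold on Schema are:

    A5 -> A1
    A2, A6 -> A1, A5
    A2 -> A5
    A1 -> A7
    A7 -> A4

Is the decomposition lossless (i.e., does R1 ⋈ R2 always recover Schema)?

No

Common attributes: R1 ∩ R2 = {A2, A7}.
Closure of {A2, A7}: A2 → A5 applies, adding A5; A7 → A4 applies, adding A4; A5 → A1 applies, adding A1. So (A2, A7)⁺ = {A1, A2, A4, A5, A7}.
The closure contains neither all of R1 = {A1, A2, A5, A6, A7} nor all of R2 = {A2, A3, A4, A7}, so the common attributes are not a superkey of either fragment. The join is lossy.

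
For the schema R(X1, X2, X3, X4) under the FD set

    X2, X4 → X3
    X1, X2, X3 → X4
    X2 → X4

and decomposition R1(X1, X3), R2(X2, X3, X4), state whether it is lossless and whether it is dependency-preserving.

Lossless test: (X3)⁺ = {X3}, which is a superkey of neither fragment — lossy.
Dependency preservation: X1, X2, X3 → X4 is not contained in any single fragment, but the restricted closure of its left-hand side across the fragments still reaches the right-hand side; the remaining FDs each lie inside some fragment. All dependencies are preserved.

lossy but dependency-preserving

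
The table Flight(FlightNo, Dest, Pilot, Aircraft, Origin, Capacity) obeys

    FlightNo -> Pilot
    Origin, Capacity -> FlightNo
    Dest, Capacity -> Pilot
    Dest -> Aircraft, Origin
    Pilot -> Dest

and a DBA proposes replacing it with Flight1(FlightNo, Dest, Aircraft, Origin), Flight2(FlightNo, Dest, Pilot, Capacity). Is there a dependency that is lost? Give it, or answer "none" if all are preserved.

Origin, Capacity -> FlightNo

Check Origin, Capacity → FlightNo: no single fragment contains all of {FlightNo, Origin, Capacity}, and the restricted closure of {Origin, Capacity} across the fragments never reaches {FlightNo}.
FlightNo → Pilot is preserved.
Dest, Capacity → Pilot is preserved.
Dest → Aircraft, Origin is preserved.
Pilot → Dest is preserved.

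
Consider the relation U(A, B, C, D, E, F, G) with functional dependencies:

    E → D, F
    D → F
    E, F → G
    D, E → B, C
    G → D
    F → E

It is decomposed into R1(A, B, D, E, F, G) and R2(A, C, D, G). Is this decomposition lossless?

Common attributes: R1 ∩ R2 = {A, D, G}.
Closure of {A, D, G}: D → F applies, adding F; F → E applies, adding E; D, E → B, C applies, adding B, C. So (A, D, G)⁺ = {A, B, C, D, E, F, G}.
This closure contains every attribute of R1, so R1 ∩ R2 → R1. The join is lossless.

Yes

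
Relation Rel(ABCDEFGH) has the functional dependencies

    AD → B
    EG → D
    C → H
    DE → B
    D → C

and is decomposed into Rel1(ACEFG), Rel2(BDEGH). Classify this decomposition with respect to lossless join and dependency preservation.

Lossless test: (EG)⁺ = {BCDEGH}, which contains all of one fragment — lossless.
Dependency preservation: the restricted closure of {AD} across the fragments never reaches {B}, so AD → B cannot be enforced without a join — not preserved.

lossless but not dependency-preserving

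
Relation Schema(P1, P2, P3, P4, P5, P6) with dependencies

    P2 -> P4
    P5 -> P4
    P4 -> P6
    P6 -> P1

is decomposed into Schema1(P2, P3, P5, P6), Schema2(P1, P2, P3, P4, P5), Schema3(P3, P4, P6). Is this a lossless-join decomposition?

Yes

Chase test. Columns are P1, P2, P3, P4, P5, P6; row i has aⱼ where attribute j ∈ Schemai, else bᵢⱼ.
Initial tableau (one row per fragment):
  row 1: b11 a2 a3 b14 a5 a6
  row 2: a1 a2 a3 a4 a5 b26
  row 3: b31 b32 a3 a4 b35 a6
Rows 1 and 2 agree on P2; apply P2→P4 and equate their P4 entries.
Rows 1 and 2 agree on P4; apply P4→P6 and equate their P6 entries.
Rows 1 and 2 agree on P6; apply P6→P1 and equate their P1 entries.
Rows 1 and 3 agree on P6; apply P6→P1 and equate their P1 entries.
Row 1 is now all distinguished symbols — the join is lossless.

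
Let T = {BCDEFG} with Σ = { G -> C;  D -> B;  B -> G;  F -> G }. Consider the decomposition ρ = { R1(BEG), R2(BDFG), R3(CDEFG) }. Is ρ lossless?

Yes

Chase test. Columns are BCDEFG; row i has aⱼ where attribute j ∈ Ri, else bᵢⱼ.
Initial tableau (one row per fragment):
  row 1: a1 b12 b13 a4 b15 a6
  row 2: a1 b22 a3 b24 a5 a6
  row 3: b31 a2 a3 a4 a5 a6
Rows 1 and 2 agree on G; apply G→C and equate their C entries.
Rows 1 and 3 agree on G; apply G→C and equate their C entries.
Rows 2 and 3 agree on D; apply D→B and equate their B entries.
Row 3 is now all distinguished symbols — the join is lossless.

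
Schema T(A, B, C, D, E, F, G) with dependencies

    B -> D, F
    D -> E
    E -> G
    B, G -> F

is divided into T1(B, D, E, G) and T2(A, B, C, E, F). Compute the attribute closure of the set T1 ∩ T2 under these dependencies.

B, D, E, F, G

T1 ∩ T2 = {B, E}.
B → D, F applies, adding D, F
E → G applies, adding G
Closure: {B, D, E, F, G}.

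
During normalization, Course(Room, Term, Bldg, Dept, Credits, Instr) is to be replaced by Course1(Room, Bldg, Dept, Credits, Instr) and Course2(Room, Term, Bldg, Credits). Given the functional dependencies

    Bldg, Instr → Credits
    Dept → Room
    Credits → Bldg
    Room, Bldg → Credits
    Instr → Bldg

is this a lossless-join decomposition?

No

Common attributes: Course1 ∩ Course2 = {Room, Bldg, Credits}.
No dependency enlarges {Room, Bldg, Credits}, so (Room, Bldg, Credits)⁺ = {Room, Bldg, Credits}.
The closure contains neither all of Course1 = {Room, Bldg, Dept, Credits, Instr} nor all of Course2 = {Room, Term, Bldg, Credits}, so the common attributes are not a superkey of either fragment. The join is lossy.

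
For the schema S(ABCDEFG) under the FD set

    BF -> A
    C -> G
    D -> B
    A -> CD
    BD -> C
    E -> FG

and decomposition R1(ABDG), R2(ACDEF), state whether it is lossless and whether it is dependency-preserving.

lossless but not dependency-preserving

Lossless test: (AD)⁺ = {ABCDG}, which contains all of one fragment — lossless.
Dependency preservation: the restricted closure of {BF} across the fragments never reaches {A}, so BF → A cannot be enforced without a join — not preserved.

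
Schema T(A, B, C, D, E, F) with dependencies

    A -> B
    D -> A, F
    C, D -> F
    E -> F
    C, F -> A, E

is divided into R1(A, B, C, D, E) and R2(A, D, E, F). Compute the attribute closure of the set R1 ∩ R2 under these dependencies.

R1 ∩ R2 = {A, D, E}.
A → B applies, adding B
D → A, F applies, adding F
Closure: {A, B, D, E, F}.

A, B, D, E, F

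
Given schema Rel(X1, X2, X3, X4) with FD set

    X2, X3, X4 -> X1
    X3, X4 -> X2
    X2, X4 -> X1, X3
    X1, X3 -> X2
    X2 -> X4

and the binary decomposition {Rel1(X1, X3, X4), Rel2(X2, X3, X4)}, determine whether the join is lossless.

Yes

Common attributes: Rel1 ∩ Rel2 = {X3, X4}.
Closure of {X3, X4}: X3, X4 → X2 applies, adding X2; X2, X4 → X1, X3 applies, adding X1. So (X3, X4)⁺ = {X1, X2, X3, X4}.
This closure contains every attribute of Rel1, so Rel1 ∩ Rel2 → Rel1. The join is lossless.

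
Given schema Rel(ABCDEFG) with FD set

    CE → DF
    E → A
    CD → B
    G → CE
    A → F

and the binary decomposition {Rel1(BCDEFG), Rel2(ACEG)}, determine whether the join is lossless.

Common attributes: Rel1 ∩ Rel2 = {CEG}.
Closure of {CEG}: CE → DF applies, adding DF; E → A applies, adding A; CD → B applies, adding B. So (CEG)⁺ = {ABCDEFG}.
This closure contains every attribute of Rel1, so Rel1 ∩ Rel2 → Rel1. The join is lossless.

Yes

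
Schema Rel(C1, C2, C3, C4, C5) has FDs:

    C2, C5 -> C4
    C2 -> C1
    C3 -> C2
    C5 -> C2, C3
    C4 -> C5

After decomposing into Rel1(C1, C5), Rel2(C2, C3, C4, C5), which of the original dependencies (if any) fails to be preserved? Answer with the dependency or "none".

C2 -> C1

Check C2 → C1: no single fragment contains all of {C1, C2}, and the restricted closure of {C2} across the fragments never reaches {C1}.
C2, C5 → C4 is preserved.
C3 → C2 is preserved.
C5 → C2, C3 is preserved.
C4 → C5 is preserved.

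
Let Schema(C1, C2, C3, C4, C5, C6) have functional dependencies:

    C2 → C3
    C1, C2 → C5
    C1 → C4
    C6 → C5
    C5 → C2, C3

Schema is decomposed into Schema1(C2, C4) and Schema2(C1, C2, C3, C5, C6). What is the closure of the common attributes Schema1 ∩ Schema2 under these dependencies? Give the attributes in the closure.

C2, C3

Schema1 ∩ Schema2 = {C2}.
C2 → C3 applies, adding C3
Closure: {C2, C3}.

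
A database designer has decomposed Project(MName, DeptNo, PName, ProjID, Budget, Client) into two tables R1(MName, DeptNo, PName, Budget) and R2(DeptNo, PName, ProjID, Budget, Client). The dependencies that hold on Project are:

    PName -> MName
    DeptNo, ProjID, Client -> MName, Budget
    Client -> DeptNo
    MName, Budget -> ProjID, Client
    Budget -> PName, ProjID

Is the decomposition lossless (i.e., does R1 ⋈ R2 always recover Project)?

Common attributes: R1 ∩ R2 = {DeptNo, PName, Budget}.
Closure of {DeptNo, PName, Budget}: PName → MName applies, adding MName; MName, Budget → ProjID, Client applies, adding ProjID, Client. So (DeptNo, PName, Budget)⁺ = {MName, DeptNo, PName, ProjID, Budget, Client}.
This closure contains every attribute of R1, so R1 ∩ R2 → R1. The join is lossless.

Yes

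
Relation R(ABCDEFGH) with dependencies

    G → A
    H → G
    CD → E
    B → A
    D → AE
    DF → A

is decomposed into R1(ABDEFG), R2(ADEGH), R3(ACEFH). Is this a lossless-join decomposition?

No

Chase test. Columns are ABCDEFGH; row i has aⱼ where attribute j ∈ Ri, else bᵢⱼ.
Initial tableau (one row per fragment):
  row 1: a1 a2 b13 a4 a5 a6 a7 b18
  row 2: a1 b22 b23 a4 a5 b26 a7 a8
  row 3: a1 b32 a3 b34 a5 a6 b37 a8
Rows 2 and 3 agree on H; apply H→G and equate their G entries.
No row becomes fully distinguished — the join is lossy.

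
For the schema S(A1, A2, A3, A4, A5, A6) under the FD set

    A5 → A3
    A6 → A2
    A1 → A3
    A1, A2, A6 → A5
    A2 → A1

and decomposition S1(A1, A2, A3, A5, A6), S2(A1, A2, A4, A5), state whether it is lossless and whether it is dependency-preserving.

lossy but dependency-preserving

Lossless test: (A1, A2, A5)⁺ = {A1, A2, A3, A5}, which is a superkey of neither fragment — lossy.
Dependency preservation: every FD's attributes lie within a single fragment, so each can be enforced locally — preserved.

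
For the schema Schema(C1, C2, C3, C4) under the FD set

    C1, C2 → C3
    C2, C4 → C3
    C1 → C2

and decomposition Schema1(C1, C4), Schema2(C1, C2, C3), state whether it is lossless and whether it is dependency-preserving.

lossless but not dependency-preserving

Lossless test: (C1)⁺ = {C1, C2, C3}, which contains all of one fragment — lossless.
Dependency preservation: the restricted closure of {C2, C4} across the fragments never reaches {C3}, so C2, C4 → C3 cannot be enforced without a join — not preserved.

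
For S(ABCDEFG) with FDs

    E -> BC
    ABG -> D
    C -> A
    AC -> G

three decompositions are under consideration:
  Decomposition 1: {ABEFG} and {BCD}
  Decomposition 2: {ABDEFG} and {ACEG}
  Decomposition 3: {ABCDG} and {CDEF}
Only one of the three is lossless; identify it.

Decomposition 2

Decomposition 1: common = {B}, closure = {B} → lossy.
Decomposition 2: common = {AEG}, closure = {ABCDEG} → lossless.
Decomposition 3: common = {CD}, closure = {ACDG} → lossy.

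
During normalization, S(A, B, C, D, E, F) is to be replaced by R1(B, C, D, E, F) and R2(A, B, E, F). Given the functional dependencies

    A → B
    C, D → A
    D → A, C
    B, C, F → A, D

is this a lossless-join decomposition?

No

Common attributes: R1 ∩ R2 = {B, E, F}.
No dependency enlarges {B, E, F}, so (B, E, F)⁺ = {B, E, F}.
The closure contains neither all of R1 = {B, C, D, E, F} nor all of R2 = {A, B, E, F}, so the common attributes are not a superkey of either fragment. The join is lossy.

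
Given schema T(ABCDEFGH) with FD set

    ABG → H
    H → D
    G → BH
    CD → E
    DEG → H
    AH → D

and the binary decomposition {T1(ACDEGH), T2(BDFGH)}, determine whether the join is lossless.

Common attributes: T1 ∩ T2 = {DGH}.
Closure of {DGH}: G → BH applies, adding B. So (DGH)⁺ = {BDGH}.
The closure contains neither all of T1 = {ACDEGH} nor all of T2 = {BDFGH}, so the common attributes are not a superkey of either fragment. The join is lossy.

No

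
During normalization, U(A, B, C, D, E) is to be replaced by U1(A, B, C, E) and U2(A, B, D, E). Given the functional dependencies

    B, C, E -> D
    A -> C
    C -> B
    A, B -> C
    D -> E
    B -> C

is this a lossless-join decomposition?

Common attributes: U1 ∩ U2 = {A, B, E}.
Closure of {A, B, E}: A → C applies, adding C; B, C, E → D applies, adding D. So (A, B, E)⁺ = {A, B, C, D, E}.
This closure contains every attribute of U1, so U1 ∩ U2 → U1. The join is lossless.

Yes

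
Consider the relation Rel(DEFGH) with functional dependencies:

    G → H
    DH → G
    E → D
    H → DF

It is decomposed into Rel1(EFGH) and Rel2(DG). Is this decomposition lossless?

Yes

Common attributes: Rel1 ∩ Rel2 = {G}.
Closure of {G}: G → H applies, adding H; H → DF applies, adding DF. So (G)⁺ = {DFGH}.
This closure contains every attribute of Rel2, so Rel1 ∩ Rel2 → Rel2. The join is lossless.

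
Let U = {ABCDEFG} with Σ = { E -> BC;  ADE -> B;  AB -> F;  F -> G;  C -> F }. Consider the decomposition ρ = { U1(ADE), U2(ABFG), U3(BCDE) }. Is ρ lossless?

Chase test. Columns are ABCDEFG; row i has aⱼ where attribute j ∈ Ui, else bᵢⱼ.
Initial tableau (one row per fragment):
  row 1: a1 b12 b13 a4 a5 b16 b17
  row 2: a1 a2 b23 b24 b25 a6 a7
  row 3: b31 a2 a3 a4 a5 b36 b37
Rows 1 and 3 agree on E; apply E→BC and equate their BC entries.
Rows 1 and 2 agree on AB; apply AB→F and equate their F entries.
Rows 1 and 2 agree on F; apply F→G and equate their G entries.
Rows 1 and 3 agree on C; apply C→F and equate their F entries.
Rows 1 and 3 agree on F; apply F→G and equate their G entries.
Row 1 is now all distinguished symbols — the join is lossless.

Yes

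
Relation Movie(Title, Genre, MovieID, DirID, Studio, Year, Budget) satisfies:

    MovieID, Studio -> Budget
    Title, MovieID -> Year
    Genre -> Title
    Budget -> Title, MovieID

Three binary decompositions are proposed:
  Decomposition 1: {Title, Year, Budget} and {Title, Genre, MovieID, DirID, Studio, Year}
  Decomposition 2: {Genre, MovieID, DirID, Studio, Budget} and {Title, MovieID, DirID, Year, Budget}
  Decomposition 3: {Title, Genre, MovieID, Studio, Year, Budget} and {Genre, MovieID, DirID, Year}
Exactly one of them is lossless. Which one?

Decomposition 1: common = {Title, Year}, closure = {Title, Year} → lossy.
Decomposition 2: common = {MovieID, DirID, Budget}, closure = {Title, MovieID, DirID, Year, Budget} → lossless.
Decomposition 3: common = {Genre, MovieID, Year}, closure = {Title, Genre, MovieID, Year} → lossy.

Decomposition 2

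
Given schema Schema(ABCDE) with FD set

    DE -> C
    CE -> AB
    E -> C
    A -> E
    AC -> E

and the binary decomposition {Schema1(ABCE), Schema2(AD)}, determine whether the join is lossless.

Common attributes: Schema1 ∩ Schema2 = {A}.
Closure of {A}: A → E applies, adding E; E → C applies, adding C; CE → AB applies, adding B. So (A)⁺ = {ABCE}.
This closure contains every attribute of Schema1, so Schema1 ∩ Schema2 → Schema1. The join is lossless.

Yes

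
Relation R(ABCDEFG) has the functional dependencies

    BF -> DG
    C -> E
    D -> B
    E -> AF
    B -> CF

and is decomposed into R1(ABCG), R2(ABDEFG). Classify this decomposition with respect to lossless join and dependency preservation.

Lossless test: (ABG)⁺ = {ABCDEFG}, which contains all of one fragment — lossless.
Dependency preservation: the restricted closure of {C} across the fragments never reaches {E}, so C → E cannot be enforced without a join — not preserved.

lossless but not dependency-preserving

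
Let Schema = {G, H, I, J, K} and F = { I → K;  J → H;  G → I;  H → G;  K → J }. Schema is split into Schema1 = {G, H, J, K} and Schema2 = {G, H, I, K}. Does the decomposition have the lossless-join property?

Common attributes: Schema1 ∩ Schema2 = {G, H, K}.
Closure of {G, H, K}: G → I applies, adding I; K → J applies, adding J. So (G, H, K)⁺ = {G, H, I, J, K}.
This closure contains every attribute of Schema1, so Schema1 ∩ Schema2 → Schema1. The join is lossless.

Yes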